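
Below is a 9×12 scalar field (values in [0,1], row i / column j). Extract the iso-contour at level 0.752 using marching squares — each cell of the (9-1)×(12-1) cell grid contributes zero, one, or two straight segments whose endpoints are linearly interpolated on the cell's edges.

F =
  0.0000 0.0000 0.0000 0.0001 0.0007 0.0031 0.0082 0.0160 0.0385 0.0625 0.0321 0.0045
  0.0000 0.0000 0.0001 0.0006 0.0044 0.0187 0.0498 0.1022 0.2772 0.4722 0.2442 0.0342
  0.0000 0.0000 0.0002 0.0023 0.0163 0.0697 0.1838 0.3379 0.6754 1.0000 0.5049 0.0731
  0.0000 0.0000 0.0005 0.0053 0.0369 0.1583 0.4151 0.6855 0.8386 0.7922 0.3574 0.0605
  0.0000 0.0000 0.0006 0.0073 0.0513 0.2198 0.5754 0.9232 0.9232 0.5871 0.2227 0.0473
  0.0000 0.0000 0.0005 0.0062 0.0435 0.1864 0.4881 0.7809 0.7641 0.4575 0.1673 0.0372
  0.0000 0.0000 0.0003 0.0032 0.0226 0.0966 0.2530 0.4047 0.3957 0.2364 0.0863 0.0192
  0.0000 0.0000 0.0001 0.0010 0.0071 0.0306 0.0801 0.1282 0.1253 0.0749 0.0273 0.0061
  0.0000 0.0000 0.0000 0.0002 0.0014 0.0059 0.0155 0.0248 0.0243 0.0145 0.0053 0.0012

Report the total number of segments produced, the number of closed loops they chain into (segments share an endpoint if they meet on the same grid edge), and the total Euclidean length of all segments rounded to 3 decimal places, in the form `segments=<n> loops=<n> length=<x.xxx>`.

segments=14 loops=1 length=9.869

cell (1,8): code 0100 → (1.530,9.000)–(2.000,8.236)
cell (1,9): code 1000 → (2.000,9.501)–(1.530,9.000)
cell (2,7): code 0100 → (2.469,8.000)–(3.000,7.434)
cell (2,8): code 1110 → (2.000,8.236)–(2.469,8.000)
cell (2,9): code 1001 → (3.000,9.092)–(2.000,9.501)
cell (3,6): code 0100 → (3.280,7.000)–(4.000,6.508)
cell (3,7): code 1110 → (3.000,7.434)–(3.280,7.000)
cell (3,8): code 1011 → (4.000,8.509)–(3.196,9.000)
cell (3,9): code 0001 → (3.196,9.000)–(3.000,9.092)
cell (4,6): code 0110 → (4.000,6.508)–(5.000,6.901)
cell (4,8): code 1001 → (5.000,8.039)–(4.000,8.509)
cell (5,6): code 0010 → (5.000,6.901)–(5.077,7.000)
cell (5,7): code 0011 → (5.077,7.000)–(5.033,8.000)
cell (5,8): code 0001 → (5.033,8.000)–(5.000,8.039)
total: 14 segments, chained into 1 closed loop(s), length Σ = 9.869428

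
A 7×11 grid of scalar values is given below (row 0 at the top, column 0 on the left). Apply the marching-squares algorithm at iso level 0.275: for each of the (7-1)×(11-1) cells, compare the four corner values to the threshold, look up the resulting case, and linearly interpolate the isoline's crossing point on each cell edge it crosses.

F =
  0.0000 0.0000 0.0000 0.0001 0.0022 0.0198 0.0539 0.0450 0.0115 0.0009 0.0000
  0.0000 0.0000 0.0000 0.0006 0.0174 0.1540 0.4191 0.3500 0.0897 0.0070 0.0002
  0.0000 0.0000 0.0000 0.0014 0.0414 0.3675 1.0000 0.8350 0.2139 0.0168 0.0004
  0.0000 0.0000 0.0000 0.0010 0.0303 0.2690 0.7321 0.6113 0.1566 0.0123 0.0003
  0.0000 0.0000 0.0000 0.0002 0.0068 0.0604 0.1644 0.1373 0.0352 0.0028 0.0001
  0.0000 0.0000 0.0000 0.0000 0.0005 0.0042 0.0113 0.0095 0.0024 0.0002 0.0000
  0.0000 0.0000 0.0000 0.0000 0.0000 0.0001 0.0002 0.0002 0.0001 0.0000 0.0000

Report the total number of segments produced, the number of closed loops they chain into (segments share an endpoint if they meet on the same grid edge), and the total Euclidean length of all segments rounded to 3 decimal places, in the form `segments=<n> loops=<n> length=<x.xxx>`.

segments=12 loops=1 length=9.840

cell (0,5): code 0100 → (0.605,6.000)–(1.000,5.456)
cell (0,6): code 1100 → (0.754,7.000)–(0.605,6.000)
cell (0,7): code 1000 → (1.000,7.288)–(0.754,7.000)
cell (1,4): code 0100 → (1.567,5.000)–(2.000,4.716)
cell (1,5): code 1110 → (1.000,5.456)–(1.567,5.000)
cell (1,7): code 1001 → (2.000,7.902)–(1.000,7.288)
cell (2,4): code 0010 → (2.000,4.716)–(2.939,5.000)
cell (2,5): code 0111 → (2.939,5.000)–(3.000,5.013)
cell (2,7): code 1001 → (3.000,7.740)–(2.000,7.902)
cell (3,5): code 0010 → (3.000,5.013)–(3.805,6.000)
cell (3,6): code 0011 → (3.805,6.000)–(3.709,7.000)
cell (3,7): code 0001 → (3.709,7.000)–(3.000,7.740)
total: 12 segments, chained into 1 closed loop(s), length Σ = 9.839769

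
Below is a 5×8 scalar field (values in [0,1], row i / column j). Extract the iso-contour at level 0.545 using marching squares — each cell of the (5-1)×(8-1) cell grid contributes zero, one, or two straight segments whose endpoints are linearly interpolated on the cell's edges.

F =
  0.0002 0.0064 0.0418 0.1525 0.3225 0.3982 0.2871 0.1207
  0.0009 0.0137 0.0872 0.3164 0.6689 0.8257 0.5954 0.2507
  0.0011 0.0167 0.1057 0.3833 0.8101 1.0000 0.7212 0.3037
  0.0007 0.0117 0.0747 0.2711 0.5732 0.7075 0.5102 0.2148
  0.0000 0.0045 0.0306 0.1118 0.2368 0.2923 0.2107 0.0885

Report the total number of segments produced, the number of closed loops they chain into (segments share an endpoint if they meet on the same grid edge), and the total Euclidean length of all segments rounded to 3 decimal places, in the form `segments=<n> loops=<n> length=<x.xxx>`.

segments=12 loops=1 length=9.344

cell (0,3): code 0100 → (0.642,4.000)–(1.000,3.649)
cell (0,4): code 1100 → (0.343,5.000)–(0.642,4.000)
cell (0,5): code 1100 → (0.837,6.000)–(0.343,5.000)
cell (0,6): code 1000 → (1.000,6.146)–(0.837,6.000)
cell (1,3): code 0110 → (1.000,3.649)–(2.000,3.379)
cell (1,6): code 1001 → (2.000,6.422)–(1.000,6.146)
cell (2,3): code 0110 → (2.000,3.379)–(3.000,3.907)
cell (2,5): code 1011 → (3.000,5.824)–(2.835,6.000)
cell (2,6): code 0001 → (2.835,6.000)–(2.000,6.422)
cell (3,3): code 0010 → (3.000,3.907)–(3.084,4.000)
cell (3,4): code 0011 → (3.084,4.000)–(3.391,5.000)
cell (3,5): code 0001 → (3.391,5.000)–(3.000,5.824)
total: 12 segments, chained into 1 closed loop(s), length Σ = 9.344001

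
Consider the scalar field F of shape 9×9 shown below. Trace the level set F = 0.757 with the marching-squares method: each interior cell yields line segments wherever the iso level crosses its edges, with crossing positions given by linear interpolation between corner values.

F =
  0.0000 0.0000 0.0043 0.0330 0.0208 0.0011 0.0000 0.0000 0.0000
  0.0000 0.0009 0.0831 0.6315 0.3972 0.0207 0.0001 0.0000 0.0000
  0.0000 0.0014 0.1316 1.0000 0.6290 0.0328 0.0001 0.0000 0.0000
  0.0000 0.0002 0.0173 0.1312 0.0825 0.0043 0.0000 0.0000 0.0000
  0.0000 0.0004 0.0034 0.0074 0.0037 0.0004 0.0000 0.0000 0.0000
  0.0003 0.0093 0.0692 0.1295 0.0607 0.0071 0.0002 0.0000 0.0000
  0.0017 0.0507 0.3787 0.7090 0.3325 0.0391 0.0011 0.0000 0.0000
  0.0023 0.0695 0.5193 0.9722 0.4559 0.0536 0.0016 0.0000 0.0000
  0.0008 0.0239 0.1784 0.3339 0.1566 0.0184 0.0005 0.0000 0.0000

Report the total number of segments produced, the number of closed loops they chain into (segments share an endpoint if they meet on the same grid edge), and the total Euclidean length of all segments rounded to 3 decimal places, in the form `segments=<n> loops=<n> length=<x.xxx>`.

cell (1,2): code 0100 → (1.341,3.000)–(2.000,2.720)
cell (1,3): code 1000 → (2.000,3.655)–(1.341,3.000)
cell (2,2): code 0010 → (2.000,2.720)–(2.280,3.000)
cell (2,3): code 0001 → (2.280,3.000)–(2.000,3.655)
cell (6,2): code 0100 → (6.182,3.000)–(7.000,2.525)
cell (6,3): code 1000 → (7.000,3.417)–(6.182,3.000)
cell (7,2): code 0010 → (7.000,2.525)–(7.337,3.000)
cell (7,3): code 0001 → (7.337,3.000)–(7.000,3.417)
total: 8 segments, chained into 2 closed loop(s), length Σ = 5.735758

segments=8 loops=2 length=5.736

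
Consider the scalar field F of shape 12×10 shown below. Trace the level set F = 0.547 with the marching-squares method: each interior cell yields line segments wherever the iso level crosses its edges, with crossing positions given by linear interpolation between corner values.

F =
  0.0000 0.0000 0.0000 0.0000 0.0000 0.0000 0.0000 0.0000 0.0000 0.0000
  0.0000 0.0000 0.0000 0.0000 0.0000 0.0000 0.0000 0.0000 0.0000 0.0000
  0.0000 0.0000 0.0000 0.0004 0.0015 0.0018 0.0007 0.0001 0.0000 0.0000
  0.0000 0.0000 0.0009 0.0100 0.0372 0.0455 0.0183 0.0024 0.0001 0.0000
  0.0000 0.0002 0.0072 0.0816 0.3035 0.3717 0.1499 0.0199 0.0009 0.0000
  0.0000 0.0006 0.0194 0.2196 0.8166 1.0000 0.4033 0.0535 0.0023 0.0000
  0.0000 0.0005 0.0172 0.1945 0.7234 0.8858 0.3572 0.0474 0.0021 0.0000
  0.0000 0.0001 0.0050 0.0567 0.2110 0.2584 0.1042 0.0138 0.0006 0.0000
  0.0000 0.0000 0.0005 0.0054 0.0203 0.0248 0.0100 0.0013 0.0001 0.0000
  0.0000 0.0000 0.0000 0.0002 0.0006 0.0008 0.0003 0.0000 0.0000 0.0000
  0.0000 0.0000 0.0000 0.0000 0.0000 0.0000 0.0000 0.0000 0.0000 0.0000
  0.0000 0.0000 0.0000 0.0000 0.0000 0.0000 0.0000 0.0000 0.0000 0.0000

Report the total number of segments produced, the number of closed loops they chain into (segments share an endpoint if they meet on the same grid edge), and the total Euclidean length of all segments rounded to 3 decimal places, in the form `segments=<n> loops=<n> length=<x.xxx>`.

cell (4,3): code 0100 → (4.475,4.000)–(5.000,3.548)
cell (4,4): code 1100 → (4.279,5.000)–(4.475,4.000)
cell (4,5): code 1000 → (5.000,5.759)–(4.279,5.000)
cell (5,3): code 0110 → (5.000,3.548)–(6.000,3.666)
cell (5,5): code 1001 → (6.000,5.641)–(5.000,5.759)
cell (6,3): code 0010 → (6.000,3.666)–(6.344,4.000)
cell (6,4): code 0011 → (6.344,4.000)–(6.540,5.000)
cell (6,5): code 0001 → (6.540,5.000)–(6.000,5.641)
total: 8 segments, chained into 1 closed loop(s), length Σ = 7.109073

segments=8 loops=1 length=7.109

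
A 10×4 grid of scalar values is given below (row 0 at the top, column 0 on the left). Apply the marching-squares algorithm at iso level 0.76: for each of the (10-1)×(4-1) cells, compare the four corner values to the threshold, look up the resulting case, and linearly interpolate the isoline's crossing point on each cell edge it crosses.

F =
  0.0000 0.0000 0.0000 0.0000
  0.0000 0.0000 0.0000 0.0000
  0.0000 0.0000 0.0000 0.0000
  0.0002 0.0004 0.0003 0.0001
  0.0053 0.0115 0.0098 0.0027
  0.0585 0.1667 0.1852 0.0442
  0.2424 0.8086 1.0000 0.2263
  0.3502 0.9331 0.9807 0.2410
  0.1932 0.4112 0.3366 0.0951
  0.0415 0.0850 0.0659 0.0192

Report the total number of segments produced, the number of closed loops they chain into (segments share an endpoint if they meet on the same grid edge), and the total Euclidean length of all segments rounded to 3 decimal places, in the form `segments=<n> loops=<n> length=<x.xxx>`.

segments=8 loops=1 length=5.488

cell (5,0): code 0100 → (5.924,1.000)–(6.000,0.914)
cell (5,1): code 1100 → (5.705,2.000)–(5.924,1.000)
cell (5,2): code 1000 → (6.000,2.310)–(5.705,2.000)
cell (6,0): code 0110 → (6.000,0.914)–(7.000,0.703)
cell (6,2): code 1001 → (7.000,2.298)–(6.000,2.310)
cell (7,0): code 0010 → (7.000,0.703)–(7.332,1.000)
cell (7,1): code 0011 → (7.332,1.000)–(7.343,2.000)
cell (7,2): code 0001 → (7.343,2.000)–(7.000,2.298)
total: 8 segments, chained into 1 closed loop(s), length Σ = 5.487595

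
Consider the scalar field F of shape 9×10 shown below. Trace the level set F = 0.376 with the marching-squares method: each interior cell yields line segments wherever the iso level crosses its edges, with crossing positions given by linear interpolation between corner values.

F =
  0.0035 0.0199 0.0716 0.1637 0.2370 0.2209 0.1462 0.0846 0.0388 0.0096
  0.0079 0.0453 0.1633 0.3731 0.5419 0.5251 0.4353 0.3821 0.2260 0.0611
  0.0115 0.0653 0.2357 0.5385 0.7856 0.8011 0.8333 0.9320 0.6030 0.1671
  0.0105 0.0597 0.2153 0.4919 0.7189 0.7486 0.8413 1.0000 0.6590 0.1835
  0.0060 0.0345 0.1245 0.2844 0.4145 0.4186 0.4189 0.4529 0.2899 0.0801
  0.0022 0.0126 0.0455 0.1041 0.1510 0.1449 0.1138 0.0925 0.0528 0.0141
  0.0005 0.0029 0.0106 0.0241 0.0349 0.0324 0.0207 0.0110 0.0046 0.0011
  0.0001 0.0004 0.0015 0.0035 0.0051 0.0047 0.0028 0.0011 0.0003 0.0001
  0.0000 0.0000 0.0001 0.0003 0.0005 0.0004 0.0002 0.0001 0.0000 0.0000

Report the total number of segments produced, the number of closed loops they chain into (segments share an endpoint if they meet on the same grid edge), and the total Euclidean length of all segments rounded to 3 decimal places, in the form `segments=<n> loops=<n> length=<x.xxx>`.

cell (0,3): code 0100 → (0.456,4.000)–(1.000,3.017)
cell (0,4): code 1100 → (0.510,5.000)–(0.456,4.000)
cell (0,5): code 1100 → (0.795,6.000)–(0.510,5.000)
cell (0,6): code 1100 → (0.979,7.000)–(0.795,6.000)
cell (0,7): code 1000 → (1.000,7.039)–(0.979,7.000)
cell (1,2): code 0100 → (1.018,3.000)–(2.000,2.463)
cell (1,3): code 1110 → (1.000,3.017)–(1.018,3.000)
cell (1,7): code 1101 → (1.398,8.000)–(1.000,7.039)
cell (1,8): code 1000 → (2.000,8.521)–(1.398,8.000)
cell (2,2): code 0110 → (2.000,2.463)–(3.000,2.581)
cell (2,8): code 1001 → (3.000,8.595)–(2.000,8.521)
cell (3,2): code 0010 → (3.000,2.581)–(3.559,3.000)
cell (3,3): code 0111 → (3.559,3.000)–(4.000,3.704)
cell (3,7): code 1011 → (4.000,7.472)–(3.767,8.000)
cell (3,8): code 0001 → (3.767,8.000)–(3.000,8.595)
cell (4,3): code 0010 → (4.000,3.704)–(4.146,4.000)
cell (4,4): code 0011 → (4.146,4.000)–(4.156,5.000)
cell (4,5): code 0011 → (4.156,5.000)–(4.141,6.000)
cell (4,6): code 0011 → (4.141,6.000)–(4.213,7.000)
cell (4,7): code 0001 → (4.213,7.000)–(4.000,7.472)
total: 20 segments, chained into 1 closed loop(s), length Σ = 16.143448

segments=20 loops=1 length=16.143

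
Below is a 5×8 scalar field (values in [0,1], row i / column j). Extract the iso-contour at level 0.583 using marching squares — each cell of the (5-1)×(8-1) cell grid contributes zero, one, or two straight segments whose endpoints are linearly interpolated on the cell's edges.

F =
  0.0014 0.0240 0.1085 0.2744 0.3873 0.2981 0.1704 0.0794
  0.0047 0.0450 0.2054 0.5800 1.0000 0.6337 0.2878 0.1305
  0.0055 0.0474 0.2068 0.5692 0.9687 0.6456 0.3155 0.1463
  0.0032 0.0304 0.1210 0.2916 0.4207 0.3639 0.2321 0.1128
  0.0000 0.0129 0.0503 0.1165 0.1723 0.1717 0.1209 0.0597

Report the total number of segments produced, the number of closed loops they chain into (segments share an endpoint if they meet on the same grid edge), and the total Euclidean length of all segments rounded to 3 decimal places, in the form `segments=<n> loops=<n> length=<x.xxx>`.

cell (0,3): code 0100 → (0.319,4.000)–(1.000,3.007)
cell (0,4): code 1100 → (0.849,5.000)–(0.319,4.000)
cell (0,5): code 1000 → (1.000,5.147)–(0.849,5.000)
cell (1,3): code 0110 → (1.000,3.007)–(2.000,3.035)
cell (1,5): code 1001 → (2.000,5.190)–(1.000,5.147)
cell (2,3): code 0010 → (2.000,3.035)–(2.704,4.000)
cell (2,4): code 0011 → (2.704,4.000)–(2.222,5.000)
cell (2,5): code 0001 → (2.222,5.000)–(2.000,5.190)
total: 8 segments, chained into 1 closed loop(s), length Σ = 7.143918

segments=8 loops=1 length=7.144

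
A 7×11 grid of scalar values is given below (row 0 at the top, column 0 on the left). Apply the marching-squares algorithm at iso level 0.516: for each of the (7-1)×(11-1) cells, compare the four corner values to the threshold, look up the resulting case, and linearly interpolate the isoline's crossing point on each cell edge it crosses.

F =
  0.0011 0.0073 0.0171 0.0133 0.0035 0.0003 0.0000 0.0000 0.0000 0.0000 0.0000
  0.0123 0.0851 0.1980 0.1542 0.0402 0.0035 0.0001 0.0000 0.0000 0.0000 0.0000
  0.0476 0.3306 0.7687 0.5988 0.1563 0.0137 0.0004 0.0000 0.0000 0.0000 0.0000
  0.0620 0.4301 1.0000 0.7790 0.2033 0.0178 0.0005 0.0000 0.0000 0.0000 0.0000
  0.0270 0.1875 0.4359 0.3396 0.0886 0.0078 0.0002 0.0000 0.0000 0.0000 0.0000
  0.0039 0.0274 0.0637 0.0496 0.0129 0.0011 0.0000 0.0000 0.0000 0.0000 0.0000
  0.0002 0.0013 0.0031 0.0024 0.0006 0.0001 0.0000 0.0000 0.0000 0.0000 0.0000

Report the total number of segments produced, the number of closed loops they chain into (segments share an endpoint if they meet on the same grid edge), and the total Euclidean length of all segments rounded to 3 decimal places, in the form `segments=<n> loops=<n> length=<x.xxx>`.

cell (1,1): code 0100 → (1.557,2.000)–(2.000,1.423)
cell (1,2): code 1100 → (1.814,3.000)–(1.557,2.000)
cell (1,3): code 1000 → (2.000,3.187)–(1.814,3.000)
cell (2,1): code 0110 → (2.000,1.423)–(3.000,1.151)
cell (2,3): code 1001 → (3.000,3.457)–(2.000,3.187)
cell (3,1): code 0010 → (3.000,1.151)–(3.858,2.000)
cell (3,2): code 0011 → (3.858,2.000)–(3.599,3.000)
cell (3,3): code 0001 → (3.599,3.000)–(3.000,3.457)
total: 8 segments, chained into 1 closed loop(s), length Σ = 7.089059

segments=8 loops=1 length=7.089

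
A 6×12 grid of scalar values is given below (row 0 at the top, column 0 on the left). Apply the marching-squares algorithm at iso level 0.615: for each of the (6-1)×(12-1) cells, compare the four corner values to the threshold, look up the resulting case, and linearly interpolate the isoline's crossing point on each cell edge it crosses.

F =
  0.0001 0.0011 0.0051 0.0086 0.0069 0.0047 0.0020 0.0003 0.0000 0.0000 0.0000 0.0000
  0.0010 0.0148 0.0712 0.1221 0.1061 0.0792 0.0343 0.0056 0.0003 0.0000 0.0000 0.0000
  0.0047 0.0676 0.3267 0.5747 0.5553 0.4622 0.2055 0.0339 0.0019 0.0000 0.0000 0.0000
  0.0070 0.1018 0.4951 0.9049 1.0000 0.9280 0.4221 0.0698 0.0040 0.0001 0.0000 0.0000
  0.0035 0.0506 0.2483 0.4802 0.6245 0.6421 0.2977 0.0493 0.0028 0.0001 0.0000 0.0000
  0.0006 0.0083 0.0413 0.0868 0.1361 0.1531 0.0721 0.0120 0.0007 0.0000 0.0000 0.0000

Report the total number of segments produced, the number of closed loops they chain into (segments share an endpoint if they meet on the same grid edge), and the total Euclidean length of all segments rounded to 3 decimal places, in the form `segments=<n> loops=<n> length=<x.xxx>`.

cell (2,2): code 0100 → (2.122,3.000)–(3.000,2.293)
cell (2,3): code 1100 → (2.134,4.000)–(2.122,3.000)
cell (2,4): code 1100 → (2.328,5.000)–(2.134,4.000)
cell (2,5): code 1000 → (3.000,5.619)–(2.328,5.000)
cell (3,2): code 0010 → (3.000,2.293)–(3.683,3.000)
cell (3,3): code 0111 → (3.683,3.000)–(4.000,3.934)
cell (3,5): code 1001 → (4.000,5.079)–(3.000,5.619)
cell (4,3): code 0010 → (4.000,3.934)–(4.019,4.000)
cell (4,4): code 0011 → (4.019,4.000)–(4.055,5.000)
cell (4,5): code 0001 → (4.055,5.000)–(4.000,5.079)
total: 10 segments, chained into 1 closed loop(s), length Σ = 8.331277

segments=10 loops=1 length=8.331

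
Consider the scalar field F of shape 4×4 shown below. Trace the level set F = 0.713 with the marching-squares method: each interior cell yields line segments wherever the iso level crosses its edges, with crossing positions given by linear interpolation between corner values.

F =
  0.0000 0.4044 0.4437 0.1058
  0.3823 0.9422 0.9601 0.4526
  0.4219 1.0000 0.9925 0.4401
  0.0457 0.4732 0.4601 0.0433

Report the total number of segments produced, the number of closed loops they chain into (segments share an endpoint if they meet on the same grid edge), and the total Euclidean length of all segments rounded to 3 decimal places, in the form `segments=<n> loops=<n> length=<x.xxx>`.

cell (0,0): code 0100 → (0.574,1.000)–(1.000,0.591)
cell (0,1): code 1100 → (0.521,2.000)–(0.574,1.000)
cell (0,2): code 1000 → (1.000,2.487)–(0.521,2.000)
cell (1,0): code 0110 → (1.000,0.591)–(2.000,0.504)
cell (1,2): code 1001 → (2.000,2.506)–(1.000,2.487)
cell (2,0): code 0010 → (2.000,0.504)–(2.545,1.000)
cell (2,1): code 0011 → (2.545,1.000)–(2.525,2.000)
cell (2,2): code 0001 → (2.525,2.000)–(2.000,2.506)
total: 8 segments, chained into 1 closed loop(s), length Σ = 6.745324

segments=8 loops=1 length=6.745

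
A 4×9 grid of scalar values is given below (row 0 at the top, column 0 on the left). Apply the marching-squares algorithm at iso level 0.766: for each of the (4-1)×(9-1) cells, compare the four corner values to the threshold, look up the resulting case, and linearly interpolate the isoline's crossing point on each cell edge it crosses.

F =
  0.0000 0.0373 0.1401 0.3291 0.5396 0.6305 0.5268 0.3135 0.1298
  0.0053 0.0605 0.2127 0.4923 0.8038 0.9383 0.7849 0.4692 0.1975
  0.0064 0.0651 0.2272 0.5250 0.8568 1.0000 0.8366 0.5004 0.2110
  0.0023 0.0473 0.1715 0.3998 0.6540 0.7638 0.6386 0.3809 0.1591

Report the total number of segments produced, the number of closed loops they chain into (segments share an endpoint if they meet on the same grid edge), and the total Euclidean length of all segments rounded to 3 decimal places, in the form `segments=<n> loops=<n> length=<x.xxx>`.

cell (0,3): code 0100 → (0.857,4.000)–(1.000,3.879)
cell (0,4): code 1100 → (0.440,5.000)–(0.857,4.000)
cell (0,5): code 1100 → (0.927,6.000)–(0.440,5.000)
cell (0,6): code 1000 → (1.000,6.060)–(0.927,6.000)
cell (1,3): code 0110 → (1.000,3.879)–(2.000,3.726)
cell (1,6): code 1001 → (2.000,6.210)–(1.000,6.060)
cell (2,3): code 0010 → (2.000,3.726)–(2.448,4.000)
cell (2,4): code 0011 → (2.448,4.000)–(2.991,5.000)
cell (2,5): code 0011 → (2.991,5.000)–(2.357,6.000)
cell (2,6): code 0001 → (2.357,6.000)–(2.000,6.210)
total: 10 segments, chained into 1 closed loop(s), length Σ = 7.760909

segments=10 loops=1 length=7.761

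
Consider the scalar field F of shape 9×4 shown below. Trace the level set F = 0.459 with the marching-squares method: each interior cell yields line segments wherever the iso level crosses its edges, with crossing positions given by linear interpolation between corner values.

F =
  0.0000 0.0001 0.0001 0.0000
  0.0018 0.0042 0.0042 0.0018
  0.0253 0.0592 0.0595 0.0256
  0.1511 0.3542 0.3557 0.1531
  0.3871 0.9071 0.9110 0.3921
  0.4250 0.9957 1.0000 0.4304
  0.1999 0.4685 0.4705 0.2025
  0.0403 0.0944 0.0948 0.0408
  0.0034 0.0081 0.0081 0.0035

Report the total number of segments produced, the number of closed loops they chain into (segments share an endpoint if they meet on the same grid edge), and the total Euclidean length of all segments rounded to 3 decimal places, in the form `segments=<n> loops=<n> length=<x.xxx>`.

cell (3,0): code 0100 → (3.190,1.000)–(4.000,0.138)
cell (3,1): code 1100 → (3.186,2.000)–(3.190,1.000)
cell (3,2): code 1000 → (4.000,2.871)–(3.186,2.000)
cell (4,0): code 0110 → (4.000,0.138)–(5.000,0.060)
cell (4,2): code 1001 → (5.000,2.950)–(4.000,2.871)
cell (5,0): code 0110 → (5.000,0.060)–(6.000,0.965)
cell (5,2): code 1001 → (6.000,2.043)–(5.000,2.950)
cell (6,0): code 0010 → (6.000,0.965)–(6.025,1.000)
cell (6,1): code 0011 → (6.025,1.000)–(6.031,2.000)
cell (6,2): code 0001 → (6.031,2.000)–(6.000,2.043)
total: 10 segments, chained into 1 closed loop(s), length Σ = 9.176340

segments=10 loops=1 length=9.176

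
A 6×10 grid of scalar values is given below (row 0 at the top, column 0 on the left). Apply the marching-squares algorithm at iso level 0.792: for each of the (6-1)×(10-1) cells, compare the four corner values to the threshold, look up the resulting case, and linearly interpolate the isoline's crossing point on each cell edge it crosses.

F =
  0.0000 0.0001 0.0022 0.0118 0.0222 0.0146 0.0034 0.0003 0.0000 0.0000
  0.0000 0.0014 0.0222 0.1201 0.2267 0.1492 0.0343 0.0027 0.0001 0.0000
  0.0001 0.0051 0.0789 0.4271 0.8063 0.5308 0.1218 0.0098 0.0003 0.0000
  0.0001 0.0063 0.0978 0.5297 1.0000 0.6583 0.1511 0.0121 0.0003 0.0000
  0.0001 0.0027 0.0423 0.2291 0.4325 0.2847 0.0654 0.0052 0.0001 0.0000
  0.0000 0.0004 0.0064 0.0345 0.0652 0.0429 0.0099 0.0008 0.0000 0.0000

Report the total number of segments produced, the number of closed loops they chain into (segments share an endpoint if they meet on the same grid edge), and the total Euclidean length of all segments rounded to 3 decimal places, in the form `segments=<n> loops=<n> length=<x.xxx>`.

cell (1,3): code 0100 → (1.975,4.000)–(2.000,3.962)
cell (1,4): code 1000 → (2.000,4.052)–(1.975,4.000)
cell (2,3): code 0110 → (2.000,3.962)–(3.000,3.558)
cell (2,4): code 1001 → (3.000,4.609)–(2.000,4.052)
cell (3,3): code 0010 → (3.000,3.558)–(3.367,4.000)
cell (3,4): code 0001 → (3.367,4.000)–(3.000,4.609)
total: 6 segments, chained into 1 closed loop(s), length Σ = 3.610794

segments=6 loops=1 length=3.611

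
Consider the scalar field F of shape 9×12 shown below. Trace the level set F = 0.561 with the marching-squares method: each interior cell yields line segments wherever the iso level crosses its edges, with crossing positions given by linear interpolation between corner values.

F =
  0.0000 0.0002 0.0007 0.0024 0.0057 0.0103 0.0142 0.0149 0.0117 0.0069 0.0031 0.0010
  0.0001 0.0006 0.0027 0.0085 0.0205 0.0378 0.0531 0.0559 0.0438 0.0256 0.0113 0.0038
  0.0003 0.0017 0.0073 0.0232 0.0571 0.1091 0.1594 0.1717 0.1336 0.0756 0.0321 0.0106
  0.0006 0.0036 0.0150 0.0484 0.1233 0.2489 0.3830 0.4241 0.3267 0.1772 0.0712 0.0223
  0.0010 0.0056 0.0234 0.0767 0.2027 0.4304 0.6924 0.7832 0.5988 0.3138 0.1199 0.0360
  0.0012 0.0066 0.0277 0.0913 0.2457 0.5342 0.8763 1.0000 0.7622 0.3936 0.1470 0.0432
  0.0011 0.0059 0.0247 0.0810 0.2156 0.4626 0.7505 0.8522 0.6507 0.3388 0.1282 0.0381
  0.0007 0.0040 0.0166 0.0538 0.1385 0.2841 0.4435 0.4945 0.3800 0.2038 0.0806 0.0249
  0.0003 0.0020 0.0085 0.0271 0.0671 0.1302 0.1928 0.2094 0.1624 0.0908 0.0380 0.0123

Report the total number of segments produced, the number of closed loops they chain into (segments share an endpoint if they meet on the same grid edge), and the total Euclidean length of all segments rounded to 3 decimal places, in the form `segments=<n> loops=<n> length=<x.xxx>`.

segments=12 loops=1 length=10.681

cell (3,5): code 0100 → (3.575,6.000)–(4.000,5.498)
cell (3,6): code 1100 → (3.381,7.000)–(3.575,6.000)
cell (3,7): code 1100 → (3.861,8.000)–(3.381,7.000)
cell (3,8): code 1000 → (4.000,8.133)–(3.861,8.000)
cell (4,5): code 0110 → (4.000,5.498)–(5.000,5.078)
cell (4,8): code 1001 → (5.000,8.546)–(4.000,8.133)
cell (5,5): code 0110 → (5.000,5.078)–(6.000,5.342)
cell (5,8): code 1001 → (6.000,8.288)–(5.000,8.546)
cell (6,5): code 0010 → (6.000,5.342)–(6.617,6.000)
cell (6,6): code 0011 → (6.617,6.000)–(6.814,7.000)
cell (6,7): code 0011 → (6.814,7.000)–(6.331,8.000)
cell (6,8): code 0001 → (6.331,8.000)–(6.000,8.288)
total: 12 segments, chained into 1 closed loop(s), length Σ = 10.681421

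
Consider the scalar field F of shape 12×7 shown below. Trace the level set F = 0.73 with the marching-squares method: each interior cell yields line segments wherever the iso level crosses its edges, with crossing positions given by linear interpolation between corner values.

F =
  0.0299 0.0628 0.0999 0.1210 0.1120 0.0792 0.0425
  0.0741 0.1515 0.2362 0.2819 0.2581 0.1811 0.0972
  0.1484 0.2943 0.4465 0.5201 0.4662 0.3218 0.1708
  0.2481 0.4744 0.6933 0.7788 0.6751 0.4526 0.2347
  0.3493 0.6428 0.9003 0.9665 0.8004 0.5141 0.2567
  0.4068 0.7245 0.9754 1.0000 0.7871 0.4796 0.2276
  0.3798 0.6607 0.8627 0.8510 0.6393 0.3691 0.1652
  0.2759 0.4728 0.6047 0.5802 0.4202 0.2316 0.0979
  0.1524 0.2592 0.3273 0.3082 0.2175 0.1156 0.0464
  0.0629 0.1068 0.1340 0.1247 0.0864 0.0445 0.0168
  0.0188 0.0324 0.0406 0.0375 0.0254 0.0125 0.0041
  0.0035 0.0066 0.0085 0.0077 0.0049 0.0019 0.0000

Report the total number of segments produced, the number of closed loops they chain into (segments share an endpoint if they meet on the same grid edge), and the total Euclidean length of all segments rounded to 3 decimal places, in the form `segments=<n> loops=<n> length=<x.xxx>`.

segments=14 loops=1 length=10.769

cell (2,2): code 0100 → (2.811,3.000)–(3.000,2.429)
cell (2,3): code 1000 → (3.000,3.471)–(2.811,3.000)
cell (3,1): code 0100 → (3.177,2.000)–(4.000,1.339)
cell (3,2): code 1110 → (3.000,2.429)–(3.177,2.000)
cell (3,3): code 1101 → (3.438,4.000)–(3.000,3.471)
cell (3,4): code 1000 → (4.000,4.246)–(3.438,4.000)
cell (4,1): code 0110 → (4.000,1.339)–(5.000,1.022)
cell (4,4): code 1001 → (5.000,4.186)–(4.000,4.246)
cell (5,1): code 0110 → (5.000,1.022)–(6.000,1.343)
cell (5,3): code 1011 → (6.000,3.572)–(5.386,4.000)
cell (5,4): code 0001 → (5.386,4.000)–(5.000,4.186)
cell (6,1): code 0010 → (6.000,1.343)–(6.514,2.000)
cell (6,2): code 0011 → (6.514,2.000)–(6.447,3.000)
cell (6,3): code 0001 → (6.447,3.000)–(6.000,3.572)
total: 14 segments, chained into 1 closed loop(s), length Σ = 10.768849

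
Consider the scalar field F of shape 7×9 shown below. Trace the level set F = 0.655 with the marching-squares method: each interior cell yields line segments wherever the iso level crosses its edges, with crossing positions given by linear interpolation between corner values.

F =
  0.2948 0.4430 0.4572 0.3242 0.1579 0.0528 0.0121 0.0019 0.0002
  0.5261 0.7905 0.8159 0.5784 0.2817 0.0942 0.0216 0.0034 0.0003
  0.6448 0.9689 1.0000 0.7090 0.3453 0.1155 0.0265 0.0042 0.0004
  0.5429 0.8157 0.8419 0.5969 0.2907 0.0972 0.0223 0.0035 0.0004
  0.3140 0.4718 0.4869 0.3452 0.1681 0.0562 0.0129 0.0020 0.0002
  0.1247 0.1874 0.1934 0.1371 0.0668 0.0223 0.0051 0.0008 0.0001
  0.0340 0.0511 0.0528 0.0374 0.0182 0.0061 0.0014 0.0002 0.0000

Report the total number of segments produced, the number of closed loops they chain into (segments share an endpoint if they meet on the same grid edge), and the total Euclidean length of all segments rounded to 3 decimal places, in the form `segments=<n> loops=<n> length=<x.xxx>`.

cell (0,0): code 0100 → (0.610,1.000)–(1.000,0.488)
cell (0,1): code 1100 → (0.551,2.000)–(0.610,1.000)
cell (0,2): code 1000 → (1.000,2.677)–(0.551,2.000)
cell (1,0): code 0110 → (1.000,0.488)–(2.000,0.031)
cell (1,2): code 1101 → (1.587,3.000)–(1.000,2.677)
cell (1,3): code 1000 → (2.000,3.148)–(1.587,3.000)
cell (2,0): code 0110 → (2.000,0.031)–(3.000,0.411)
cell (2,2): code 1011 → (3.000,2.763)–(2.482,3.000)
cell (2,3): code 0001 → (2.482,3.000)–(2.000,3.148)
cell (3,0): code 0010 → (3.000,0.411)–(3.467,1.000)
cell (3,1): code 0011 → (3.467,1.000)–(3.526,2.000)
cell (3,2): code 0001 → (3.526,2.000)–(3.000,2.763)
total: 12 segments, chained into 1 closed loop(s), length Σ = 9.490113

segments=12 loops=1 length=9.490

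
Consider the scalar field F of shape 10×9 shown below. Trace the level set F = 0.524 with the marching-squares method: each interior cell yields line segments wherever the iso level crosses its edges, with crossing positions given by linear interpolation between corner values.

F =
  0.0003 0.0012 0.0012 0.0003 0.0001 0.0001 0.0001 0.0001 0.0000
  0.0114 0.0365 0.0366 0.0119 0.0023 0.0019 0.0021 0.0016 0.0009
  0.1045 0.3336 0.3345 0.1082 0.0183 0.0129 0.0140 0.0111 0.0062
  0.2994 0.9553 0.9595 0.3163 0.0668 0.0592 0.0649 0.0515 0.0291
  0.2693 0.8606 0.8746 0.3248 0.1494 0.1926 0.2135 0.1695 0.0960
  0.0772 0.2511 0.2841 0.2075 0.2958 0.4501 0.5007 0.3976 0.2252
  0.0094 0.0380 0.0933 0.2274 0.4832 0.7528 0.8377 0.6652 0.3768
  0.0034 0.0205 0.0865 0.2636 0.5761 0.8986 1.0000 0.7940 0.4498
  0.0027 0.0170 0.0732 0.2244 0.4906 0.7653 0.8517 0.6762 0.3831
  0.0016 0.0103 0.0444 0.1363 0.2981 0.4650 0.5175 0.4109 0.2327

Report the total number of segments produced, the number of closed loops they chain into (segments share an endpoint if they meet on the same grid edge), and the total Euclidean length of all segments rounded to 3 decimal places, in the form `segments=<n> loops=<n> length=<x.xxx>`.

segments=22 loops=2 length=19.774

cell (2,0): code 0100 → (2.306,1.000)–(3.000,0.342)
cell (2,1): code 1100 → (2.303,2.000)–(2.306,1.000)
cell (2,2): code 1000 → (3.000,2.677)–(2.303,2.000)
cell (3,0): code 0110 → (3.000,0.342)–(4.000,0.431)
cell (3,2): code 1001 → (4.000,2.638)–(3.000,2.677)
cell (4,0): code 0010 → (4.000,0.431)–(4.552,1.000)
cell (4,1): code 0011 → (4.552,1.000)–(4.594,2.000)
cell (4,2): code 0001 → (4.594,2.000)–(4.000,2.638)
cell (5,4): code 0100 → (5.244,5.000)–(6.000,4.151)
cell (5,5): code 1100 → (5.069,6.000)–(5.244,5.000)
cell (5,6): code 1100 → (5.472,7.000)–(5.069,6.000)
cell (5,7): code 1000 → (6.000,7.490)–(5.472,7.000)
cell (6,3): code 0100 → (6.439,4.000)–(7.000,3.833)
cell (6,4): code 1110 → (6.000,4.151)–(6.439,4.000)
cell (6,7): code 1001 → (7.000,7.784)–(6.000,7.490)
cell (7,3): code 0010 → (7.000,3.833)–(7.609,4.000)
cell (7,4): code 0111 → (7.609,4.000)–(8.000,4.122)
cell (7,7): code 1001 → (8.000,7.519)–(7.000,7.784)
cell (8,4): code 0010 → (8.000,4.122)–(8.804,5.000)
cell (8,5): code 0011 → (8.804,5.000)–(8.981,6.000)
cell (8,6): code 0011 → (8.981,6.000)–(8.574,7.000)
cell (8,7): code 0001 → (8.574,7.000)–(8.000,7.519)
total: 22 segments, chained into 2 closed loop(s), length Σ = 19.774132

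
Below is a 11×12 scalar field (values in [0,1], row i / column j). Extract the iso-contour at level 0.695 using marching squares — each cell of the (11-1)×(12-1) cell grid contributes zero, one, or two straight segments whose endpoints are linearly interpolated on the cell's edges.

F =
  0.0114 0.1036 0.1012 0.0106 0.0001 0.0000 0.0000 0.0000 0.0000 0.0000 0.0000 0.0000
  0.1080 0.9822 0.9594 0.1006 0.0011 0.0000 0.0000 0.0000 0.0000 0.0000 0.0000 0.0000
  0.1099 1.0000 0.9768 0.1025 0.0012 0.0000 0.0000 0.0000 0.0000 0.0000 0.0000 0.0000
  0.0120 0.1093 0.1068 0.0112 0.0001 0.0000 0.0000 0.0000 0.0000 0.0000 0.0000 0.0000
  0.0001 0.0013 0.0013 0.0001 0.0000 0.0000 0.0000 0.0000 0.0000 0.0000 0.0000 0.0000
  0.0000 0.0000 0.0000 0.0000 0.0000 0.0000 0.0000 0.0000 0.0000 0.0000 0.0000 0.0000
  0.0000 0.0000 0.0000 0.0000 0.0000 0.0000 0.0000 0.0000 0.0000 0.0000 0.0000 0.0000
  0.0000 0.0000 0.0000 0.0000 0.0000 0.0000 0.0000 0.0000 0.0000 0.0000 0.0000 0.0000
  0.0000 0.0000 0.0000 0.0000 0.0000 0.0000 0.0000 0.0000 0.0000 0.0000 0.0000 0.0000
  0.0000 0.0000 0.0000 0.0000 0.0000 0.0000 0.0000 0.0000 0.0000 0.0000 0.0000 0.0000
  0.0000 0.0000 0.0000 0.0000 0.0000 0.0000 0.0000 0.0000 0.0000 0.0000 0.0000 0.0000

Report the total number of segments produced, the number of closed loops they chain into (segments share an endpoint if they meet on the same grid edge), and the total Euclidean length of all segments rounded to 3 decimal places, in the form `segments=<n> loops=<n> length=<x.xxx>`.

segments=8 loops=1 length=5.841

cell (0,0): code 0100 → (0.673,1.000)–(1.000,0.671)
cell (0,1): code 1100 → (0.692,2.000)–(0.673,1.000)
cell (0,2): code 1000 → (1.000,2.308)–(0.692,2.000)
cell (1,0): code 0110 → (1.000,0.671)–(2.000,0.657)
cell (1,2): code 1001 → (2.000,2.322)–(1.000,2.308)
cell (2,0): code 0010 → (2.000,0.657)–(2.342,1.000)
cell (2,1): code 0011 → (2.342,1.000)–(2.324,2.000)
cell (2,2): code 0001 → (2.324,2.000)–(2.000,2.322)
total: 8 segments, chained into 1 closed loop(s), length Σ = 5.840927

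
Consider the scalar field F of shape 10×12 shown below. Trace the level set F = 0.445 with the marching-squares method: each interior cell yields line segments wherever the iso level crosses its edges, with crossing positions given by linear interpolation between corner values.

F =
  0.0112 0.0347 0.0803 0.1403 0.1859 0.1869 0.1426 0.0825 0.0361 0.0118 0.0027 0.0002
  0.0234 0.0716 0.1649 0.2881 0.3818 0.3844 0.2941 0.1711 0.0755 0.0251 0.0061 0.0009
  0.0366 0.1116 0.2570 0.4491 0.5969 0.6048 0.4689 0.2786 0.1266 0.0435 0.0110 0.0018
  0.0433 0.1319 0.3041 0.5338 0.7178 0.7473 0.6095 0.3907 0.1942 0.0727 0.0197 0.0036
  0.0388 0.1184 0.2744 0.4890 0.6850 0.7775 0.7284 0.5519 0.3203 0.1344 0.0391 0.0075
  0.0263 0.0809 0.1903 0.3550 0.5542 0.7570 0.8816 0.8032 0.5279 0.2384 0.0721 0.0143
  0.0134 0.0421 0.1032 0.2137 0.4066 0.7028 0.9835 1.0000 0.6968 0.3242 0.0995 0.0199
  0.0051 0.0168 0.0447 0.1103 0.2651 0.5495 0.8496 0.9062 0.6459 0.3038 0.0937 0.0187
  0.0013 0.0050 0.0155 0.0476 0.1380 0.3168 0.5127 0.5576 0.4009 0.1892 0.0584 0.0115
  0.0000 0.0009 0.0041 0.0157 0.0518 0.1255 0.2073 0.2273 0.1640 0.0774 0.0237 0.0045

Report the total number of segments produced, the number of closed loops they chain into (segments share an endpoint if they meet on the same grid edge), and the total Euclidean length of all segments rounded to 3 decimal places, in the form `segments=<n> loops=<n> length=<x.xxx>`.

segments=26 loops=1 length=19.970

cell (1,2): code 0100 → (1.975,3.000)–(2.000,2.979)
cell (1,3): code 1100 → (1.294,4.000)–(1.975,3.000)
cell (1,4): code 1100 → (1.275,5.000)–(1.294,4.000)
cell (1,5): code 1100 → (1.863,6.000)–(1.275,5.000)
cell (1,6): code 1000 → (2.000,6.126)–(1.863,6.000)
cell (2,2): code 0110 → (2.000,2.979)–(3.000,2.613)
cell (2,6): code 1001 → (3.000,6.752)–(2.000,6.126)
cell (3,2): code 0110 → (3.000,2.613)–(4.000,2.795)
cell (3,6): code 1101 → (3.337,7.000)–(3.000,6.752)
cell (3,7): code 1000 → (4.000,7.462)–(3.337,7.000)
cell (4,2): code 0010 → (4.000,2.795)–(4.328,3.000)
cell (4,3): code 0111 → (4.328,3.000)–(5.000,3.452)
cell (4,7): code 1101 → (4.601,8.000)–(4.000,7.462)
cell (4,8): code 1000 → (5.000,8.286)–(4.601,8.000)
cell (5,3): code 0010 → (5.000,3.452)–(5.740,4.000)
cell (5,4): code 0111 → (5.740,4.000)–(6.000,4.130)
cell (5,8): code 1001 → (6.000,8.676)–(5.000,8.286)
cell (6,4): code 0110 → (6.000,4.130)–(7.000,4.633)
cell (6,8): code 1001 → (7.000,8.587)–(6.000,8.676)
cell (7,4): code 0010 → (7.000,4.633)–(7.449,5.000)
cell (7,5): code 0111 → (7.449,5.000)–(8.000,5.654)
cell (7,7): code 1011 → (8.000,7.719)–(7.820,8.000)
cell (7,8): code 0001 → (7.820,8.000)–(7.000,8.587)
cell (8,5): code 0010 → (8.000,5.654)–(8.222,6.000)
cell (8,6): code 0011 → (8.222,6.000)–(8.341,7.000)
cell (8,7): code 0001 → (8.341,7.000)–(8.000,7.719)
total: 26 segments, chained into 1 closed loop(s), length Σ = 19.970076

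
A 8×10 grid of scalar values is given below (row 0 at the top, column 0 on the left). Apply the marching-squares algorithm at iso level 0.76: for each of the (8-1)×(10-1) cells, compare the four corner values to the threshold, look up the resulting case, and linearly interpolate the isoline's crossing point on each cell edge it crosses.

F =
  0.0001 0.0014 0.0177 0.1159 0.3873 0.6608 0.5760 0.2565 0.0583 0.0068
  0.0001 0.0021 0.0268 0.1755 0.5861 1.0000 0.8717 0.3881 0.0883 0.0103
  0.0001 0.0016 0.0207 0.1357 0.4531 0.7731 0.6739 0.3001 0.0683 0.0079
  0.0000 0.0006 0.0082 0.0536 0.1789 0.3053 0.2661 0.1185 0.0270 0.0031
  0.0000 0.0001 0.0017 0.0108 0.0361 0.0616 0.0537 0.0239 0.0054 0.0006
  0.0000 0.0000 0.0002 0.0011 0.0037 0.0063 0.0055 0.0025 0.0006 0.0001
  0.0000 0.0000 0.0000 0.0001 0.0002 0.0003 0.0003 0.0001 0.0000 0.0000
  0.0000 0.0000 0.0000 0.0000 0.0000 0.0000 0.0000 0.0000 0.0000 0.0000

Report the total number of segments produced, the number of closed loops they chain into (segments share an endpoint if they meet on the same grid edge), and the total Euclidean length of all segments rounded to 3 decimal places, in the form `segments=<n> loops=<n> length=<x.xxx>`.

segments=8 loops=1 length=5.312

cell (0,4): code 0100 → (0.292,5.000)–(1.000,4.420)
cell (0,5): code 1100 → (0.622,6.000)–(0.292,5.000)
cell (0,6): code 1000 → (1.000,6.231)–(0.622,6.000)
cell (1,4): code 0110 → (1.000,4.420)–(2.000,4.959)
cell (1,5): code 1011 → (2.000,5.132)–(1.565,6.000)
cell (1,6): code 0001 → (1.565,6.000)–(1.000,6.231)
cell (2,4): code 0010 → (2.000,4.959)–(2.028,5.000)
cell (2,5): code 0001 → (2.028,5.000)–(2.000,5.132)
total: 8 segments, chained into 1 closed loop(s), length Σ = 5.312207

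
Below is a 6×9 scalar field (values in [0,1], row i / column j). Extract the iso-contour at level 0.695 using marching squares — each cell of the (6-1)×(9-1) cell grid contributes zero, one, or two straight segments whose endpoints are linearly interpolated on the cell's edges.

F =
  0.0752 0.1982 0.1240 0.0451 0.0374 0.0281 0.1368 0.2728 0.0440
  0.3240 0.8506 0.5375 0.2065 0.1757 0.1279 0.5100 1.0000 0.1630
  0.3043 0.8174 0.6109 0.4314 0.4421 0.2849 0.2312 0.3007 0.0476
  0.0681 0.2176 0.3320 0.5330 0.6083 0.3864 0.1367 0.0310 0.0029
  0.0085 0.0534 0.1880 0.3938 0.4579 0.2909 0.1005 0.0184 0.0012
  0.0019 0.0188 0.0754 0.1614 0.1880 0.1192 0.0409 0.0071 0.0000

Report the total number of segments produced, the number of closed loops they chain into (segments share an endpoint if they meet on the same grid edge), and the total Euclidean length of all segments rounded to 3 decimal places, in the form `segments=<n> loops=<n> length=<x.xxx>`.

segments=10 loops=2 length=6.513

cell (0,0): code 0100 → (0.761,1.000)–(1.000,0.705)
cell (0,1): code 1000 → (1.000,1.497)–(0.761,1.000)
cell (0,6): code 0100 → (0.581,7.000)–(1.000,6.378)
cell (0,7): code 1000 → (1.000,7.364)–(0.581,7.000)
cell (1,0): code 0110 → (1.000,0.705)–(2.000,0.761)
cell (1,1): code 1001 → (2.000,1.593)–(1.000,1.497)
cell (1,6): code 0010 → (1.000,6.378)–(1.436,7.000)
cell (1,7): code 0001 → (1.436,7.000)–(1.000,7.364)
cell (2,0): code 0010 → (2.000,0.761)–(2.204,1.000)
cell (2,1): code 0001 → (2.204,1.000)–(2.000,1.593)
total: 10 segments, chained into 2 closed loop(s), length Σ = 6.512524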